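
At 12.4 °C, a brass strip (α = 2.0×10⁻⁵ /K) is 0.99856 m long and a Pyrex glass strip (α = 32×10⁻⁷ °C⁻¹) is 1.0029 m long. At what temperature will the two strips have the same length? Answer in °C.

T = 271.3 °C

Equal length when α₁L₁ΔT − α₂L₂ΔT = L₂ − L₁ = 4.34×10⁻³ m
α₁L₁ = 1.99712×10⁻⁵, α₂L₂ = 3.20928×10⁻⁶ → Δ(αL) = 1.676192×10⁻⁵ m/K
ΔT = 4.34×10⁻³ / 1.676192×10⁻⁵ = 258.920 K, so T = 12.4 + 258.920 = 271.320 °C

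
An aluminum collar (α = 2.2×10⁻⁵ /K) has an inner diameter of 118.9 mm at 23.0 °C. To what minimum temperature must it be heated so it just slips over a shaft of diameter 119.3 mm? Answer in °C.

Required Δd = 119.3 − 118.9 = 0.4 mm
Δd = αd₀ΔT ⇒ ΔT = Δd/(αd₀) = 0.4 / (2.2×10⁻⁵ × 118.9) = 152.92 K
T_min = 23.0 + 152.92 = 175.92 °C

T = 176 °C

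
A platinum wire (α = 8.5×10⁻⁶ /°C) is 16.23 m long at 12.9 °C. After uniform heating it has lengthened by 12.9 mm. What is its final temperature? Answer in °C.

T = 106 °C

ΔL = αL₀ΔT ⇒ ΔT = ΔL / (αL₀)
ΔT = 12.9×10⁻³ m / (8.5×10⁻⁶ × 16.23 m) = 93.51 K
T = 12.9 + 93.51 = 106.41 °C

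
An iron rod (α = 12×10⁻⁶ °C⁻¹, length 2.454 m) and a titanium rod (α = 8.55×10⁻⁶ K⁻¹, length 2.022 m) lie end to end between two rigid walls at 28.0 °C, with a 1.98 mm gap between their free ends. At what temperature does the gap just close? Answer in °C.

α₁L₁ = 2.9448×10⁻⁵ m/K, α₂L₂ = 1.72881×10⁻⁵ m/K → total 4.67361×10⁻⁵ m/K
ΔT = g/(α₁L₁+α₂L₂) = 1.98×10⁻³ / 4.67361×10⁻⁵ = 42.366 K
T = 28.0 + 42.366 = 70.366 °C

T = 70.4 °C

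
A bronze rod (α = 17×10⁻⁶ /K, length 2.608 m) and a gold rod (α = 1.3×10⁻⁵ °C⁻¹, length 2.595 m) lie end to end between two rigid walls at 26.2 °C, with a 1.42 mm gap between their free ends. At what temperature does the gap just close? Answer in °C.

α₁L₁ = 4.4336×10⁻⁵ m/K, α₂L₂ = 3.3735×10⁻⁵ m/K → total 7.8071×10⁻⁵ m/K
ΔT = g/(α₁L₁+α₂L₂) = 1.42×10⁻³ / 7.8071×10⁻⁵ = 18.189 K
T = 26.2 + 18.189 = 44.389 °C

T = 44.4 °C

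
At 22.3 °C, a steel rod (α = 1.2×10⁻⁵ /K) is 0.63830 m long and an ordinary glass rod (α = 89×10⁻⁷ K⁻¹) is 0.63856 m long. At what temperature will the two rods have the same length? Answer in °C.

T = 153.9 °C

L₁(1 + α₁ΔT) = L₂(1 + α₂ΔT) ⇒ ΔT = (L₂ − L₁)/(α₁L₁ − α₂L₂)
L₂ − L₁ = 0.63856 − 0.63830 = 2.60×10⁻⁴ m
α₁L₁ − α₂L₂ = 1.2×10⁻⁵×0.63830 − 89×10⁻⁷×0.63856 = 1.976416×10⁻⁶ m/K
ΔT = 2.60×10⁻⁴ / 1.976416×10⁻⁶ = 131.551 K
T = 22.3 + 131.551 = 153.851 °C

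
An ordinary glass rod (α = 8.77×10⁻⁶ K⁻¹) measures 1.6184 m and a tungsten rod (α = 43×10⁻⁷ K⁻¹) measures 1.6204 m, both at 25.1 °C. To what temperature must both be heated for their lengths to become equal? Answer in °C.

T = 301.9 °C

L₁(1 + α₁ΔT) = L₂(1 + α₂ΔT) ⇒ ΔT = (L₂ − L₁)/(α₁L₁ − α₂L₂)
L₂ − L₁ = 1.6204 − 1.6184 = 2.00×10⁻³ m
α₁L₁ − α₂L₂ = 8.77×10⁻⁶×1.6184 − 43×10⁻⁷×1.6204 = 7.225648×10⁻⁶ m/K
ΔT = 2.00×10⁻³ / 7.225648×10⁻⁶ = 276.792 K
T = 25.1 + 276.792 = 301.892 °C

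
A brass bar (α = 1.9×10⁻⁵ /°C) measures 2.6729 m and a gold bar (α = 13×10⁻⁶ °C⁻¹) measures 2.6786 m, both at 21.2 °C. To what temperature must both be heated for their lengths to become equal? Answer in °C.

L₁(1 + α₁ΔT) = L₂(1 + α₂ΔT) ⇒ ΔT = (L₂ − L₁)/(α₁L₁ − α₂L₂)
L₂ − L₁ = 2.6786 − 2.6729 = 5.70×10⁻³ m
α₁L₁ − α₂L₂ = 1.9×10⁻⁵×2.6729 − 13×10⁻⁶×2.6786 = 1.59633×10⁻⁵ m/K
ΔT = 5.70×10⁻³ / 1.59633×10⁻⁵ = 357.069 K
T = 21.2 + 357.069 = 378.269 °C

T = 378.3 °C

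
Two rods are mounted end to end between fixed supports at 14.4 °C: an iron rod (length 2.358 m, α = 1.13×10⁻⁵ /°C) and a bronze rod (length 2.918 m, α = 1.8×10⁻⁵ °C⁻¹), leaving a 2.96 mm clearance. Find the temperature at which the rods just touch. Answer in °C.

α₁L₁ = 2.66454×10⁻⁵ m/K, α₂L₂ = 5.2524×10⁻⁵ m/K → total 7.91694×10⁻⁵ m/K
ΔT = g/(α₁L₁+α₂L₂) = 2.96×10⁻³ / 7.91694×10⁻⁵ = 37.388 K
T = 14.4 + 37.388 = 51.788 °C

T = 51.8 °C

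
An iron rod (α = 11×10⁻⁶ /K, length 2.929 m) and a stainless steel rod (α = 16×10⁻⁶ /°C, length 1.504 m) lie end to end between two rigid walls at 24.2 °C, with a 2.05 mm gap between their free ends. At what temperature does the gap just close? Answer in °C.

Gap closes when ΔL₁ + ΔL₂ = 2.05 mm = 2.05×10⁻³ m
(α₁L₁ + α₂L₂)ΔT = g
α₁L₁ + α₂L₂ = 11×10⁻⁶×2.929 + 16×10⁻⁶×1.504 = 5.6283×10⁻⁵ m/K
ΔT = 2.05×10⁻³ / 5.6283×10⁻⁵ = 36.423 K
T = 24.2 + 36.423 = 60.623 °C

T = 60.6 °C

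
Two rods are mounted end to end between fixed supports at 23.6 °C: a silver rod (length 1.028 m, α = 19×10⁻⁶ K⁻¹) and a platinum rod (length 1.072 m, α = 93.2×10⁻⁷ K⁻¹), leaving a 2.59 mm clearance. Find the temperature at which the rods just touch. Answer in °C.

α₁L₁ = 1.9532×10⁻⁵ m/K, α₂L₂ = 9.99104×10⁻⁶ m/K → total 2.952304×10⁻⁵ m/K
ΔT = g/(α₁L₁+α₂L₂) = 2.59×10⁻³ / 2.952304×10⁻⁵ = 87.73 K
T = 23.6 + 87.73 = 111.33 °C

T = 111 °C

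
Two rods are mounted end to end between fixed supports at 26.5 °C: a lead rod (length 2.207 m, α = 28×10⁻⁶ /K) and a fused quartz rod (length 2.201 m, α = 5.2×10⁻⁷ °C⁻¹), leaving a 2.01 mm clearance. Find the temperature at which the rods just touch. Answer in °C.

T = 58.4 °C

α₁L₁ = 6.1796×10⁻⁵ m/K, α₂L₂ = 1.14452×10⁻⁶ m/K → total 6.294052×10⁻⁵ m/K
ΔT = g/(α₁L₁+α₂L₂) = 2.01×10⁻³ / 6.294052×10⁻⁵ = 31.935 K
T = 26.5 + 31.935 = 58.435 °C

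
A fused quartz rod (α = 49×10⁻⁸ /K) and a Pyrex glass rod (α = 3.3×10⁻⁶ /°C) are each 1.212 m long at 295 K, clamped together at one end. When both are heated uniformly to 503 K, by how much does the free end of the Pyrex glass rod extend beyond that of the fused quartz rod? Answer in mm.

ΔT = 208 K
fused quartz: ΔL = 49×10⁻⁸ × 1.212 m × 208 = 1.2353×10⁻⁴ m = 0.12353 mm
Pyrex glass: ΔL = 3.3×10⁻⁶ × 1.212 m × 208 = 8.3192×10⁻⁴ m = 0.83192 mm
difference = 0.83192 − 0.12353 = 0.70839 mm

0.708 mm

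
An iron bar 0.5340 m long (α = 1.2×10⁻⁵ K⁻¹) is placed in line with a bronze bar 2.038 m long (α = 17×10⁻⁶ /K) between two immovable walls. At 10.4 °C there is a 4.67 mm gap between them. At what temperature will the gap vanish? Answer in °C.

α₁L₁ = 6.408×10⁻⁶ m/K, α₂L₂ = 3.4646×10⁻⁵ m/K → total 4.1054×10⁻⁵ m/K
ΔT = g/(α₁L₁+α₂L₂) = 4.67×10⁻³ / 4.1054×10⁻⁵ = 113.75 K
T = 10.4 + 113.75 = 124.15 °C

T = 124 °C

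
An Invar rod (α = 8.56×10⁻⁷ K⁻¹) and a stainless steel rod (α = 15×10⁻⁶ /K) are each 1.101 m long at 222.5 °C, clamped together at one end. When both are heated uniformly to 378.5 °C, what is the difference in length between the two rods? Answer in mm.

2.43 mm

ΔT = 156.0 K
Invar: ΔL = 8.56×10⁻⁷ × 1.101 m × 156.0 = 1.4702×10⁻⁴ m = 0.14702 mm
stainless steel: ΔL = 15×10⁻⁶ × 1.101 m × 156.0 = 2.5763×10⁻³ m = 2.5763 mm
difference = 2.5763 − 0.14702 = 2.42928 mm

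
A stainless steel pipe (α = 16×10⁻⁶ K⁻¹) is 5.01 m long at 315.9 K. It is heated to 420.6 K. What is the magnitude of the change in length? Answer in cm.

ΔL = 0.839 cm

|ΔT| = |420.6 − 315.9| = 104.7 K
ΔL = αL₀ΔT = (16×10⁻⁶)(5.01)(104.7) = 8.39×10⁻³ m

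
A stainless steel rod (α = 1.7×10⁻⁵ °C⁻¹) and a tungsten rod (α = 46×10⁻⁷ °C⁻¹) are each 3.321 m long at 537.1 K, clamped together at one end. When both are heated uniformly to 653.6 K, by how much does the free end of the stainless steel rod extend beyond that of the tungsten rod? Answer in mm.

ΔT = 116.5 K
stainless steel: ΔL = 1.7×10⁻⁵ × 3.321 m × 116.5 = 6.5772×10⁻³ m = 6.5772 mm
tungsten: ΔL = 46×10⁻⁷ × 3.321 m × 116.5 = 1.7797×10⁻³ m = 1.7797 mm
difference = 6.5772 − 1.7797 = 4.7975 mm

4.80 mm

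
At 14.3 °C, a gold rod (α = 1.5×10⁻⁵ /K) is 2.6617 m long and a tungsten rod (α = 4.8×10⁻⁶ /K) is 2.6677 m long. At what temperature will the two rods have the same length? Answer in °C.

T = 235.5 °C

L₁(1 + α₁ΔT) = L₂(1 + α₂ΔT) ⇒ ΔT = (L₂ − L₁)/(α₁L₁ − α₂L₂)
L₂ − L₁ = 2.6677 − 2.6617 = 6.00×10⁻³ m
α₁L₁ − α₂L₂ = 1.5×10⁻⁵×2.6617 − 4.8×10⁻⁶×2.6677 = 2.712054×10⁻⁵ m/K
ΔT = 6.00×10⁻³ / 2.712054×10⁻⁵ = 221.235 K
T = 14.3 + 221.235 = 235.535 °C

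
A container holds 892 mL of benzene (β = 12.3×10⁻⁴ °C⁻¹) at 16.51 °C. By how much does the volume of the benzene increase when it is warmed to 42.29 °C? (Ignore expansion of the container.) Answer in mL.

ΔV = 28.3 mL

|ΔT| = |42.29 − 16.51| = 25.78 K
ΔV = βV₀ΔT = (12.3×10⁻⁴)(892)(25.78) = 28.3 mL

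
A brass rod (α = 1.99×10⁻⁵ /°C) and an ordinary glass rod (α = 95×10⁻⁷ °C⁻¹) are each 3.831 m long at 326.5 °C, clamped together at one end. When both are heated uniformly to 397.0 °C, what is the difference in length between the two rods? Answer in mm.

2.81 mm

ΔT = 70.5 K
brass: ΔL = 1.99×10⁻⁵ × 3.831 m × 70.5 = 5.3747×10⁻³ m = 5.3747 mm
ordinary glass: ΔL = 95×10⁻⁷ × 3.831 m × 70.5 = 2.5658×10⁻³ m = 2.5658 mm
difference = 5.3747 − 2.5658 = 2.8089 mm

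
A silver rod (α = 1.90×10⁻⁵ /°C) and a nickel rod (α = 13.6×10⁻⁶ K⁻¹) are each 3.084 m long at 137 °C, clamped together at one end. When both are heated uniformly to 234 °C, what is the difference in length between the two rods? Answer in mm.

1.62 mm

ΔT = 97 K
silver: ΔL = 1.90×10⁻⁵ × 3.084 m × 97 = 5.6838×10⁻³ m = 5.6838 mm
nickel: ΔL = 13.6×10⁻⁶ × 3.084 m × 97 = 4.0684×10⁻³ m = 4.0684 mm
difference = 5.6838 − 4.0684 = 1.6154 mm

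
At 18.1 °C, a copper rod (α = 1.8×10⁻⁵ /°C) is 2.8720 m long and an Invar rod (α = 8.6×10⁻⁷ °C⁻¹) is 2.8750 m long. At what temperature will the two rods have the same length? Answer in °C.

Equal length when α₁L₁ΔT − α₂L₂ΔT = L₂ − L₁ = 3.00×10⁻³ m
α₁L₁ = 5.1696×10⁻⁵, α₂L₂ = 2.4725×10⁻⁶ → Δ(αL) = 4.92235×10⁻⁵ m/K
ΔT = 3.00×10⁻³ / 4.92235×10⁻⁵ = 60.9465 K, so T = 18.1 + 60.9465 = 79.0465 °C

T = 79.05 °C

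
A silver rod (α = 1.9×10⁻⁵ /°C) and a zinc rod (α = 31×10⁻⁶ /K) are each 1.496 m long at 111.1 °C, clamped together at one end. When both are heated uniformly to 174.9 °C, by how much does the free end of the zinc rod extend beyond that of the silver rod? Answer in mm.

1.15 mm

ΔT = 63.8 K
silver: ΔL = 1.9×10⁻⁵ × 1.496 m × 63.8 = 1.8135×10⁻³ m = 1.8135 mm
zinc: ΔL = 31×10⁻⁶ × 1.496 m × 63.8 = 2.9588×10⁻³ m = 2.9588 mm
difference = 2.9588 − 1.8135 = 1.1453 mm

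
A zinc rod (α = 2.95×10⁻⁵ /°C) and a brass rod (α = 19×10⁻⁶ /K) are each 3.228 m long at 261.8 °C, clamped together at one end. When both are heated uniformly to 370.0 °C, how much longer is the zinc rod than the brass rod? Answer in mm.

3.67 mm

ΔT = 108.2 K
zinc: ΔL = 2.95×10⁻⁵ × 3.228 m × 108.2 = 1.0303×10⁻² m = 10.303 mm
brass: ΔL = 19×10⁻⁶ × 3.228 m × 108.2 = 6.6361×10⁻³ m = 6.6361 mm
difference = 10.303 − 6.6361 = 3.6669 mm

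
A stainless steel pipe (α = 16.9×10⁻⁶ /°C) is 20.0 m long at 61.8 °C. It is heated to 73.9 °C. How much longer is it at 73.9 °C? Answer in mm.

|ΔT| = |73.9 − 61.8| = 12.1 K
ΔL = αL₀ΔT = (16.9×10⁻⁶)(20.0)(12.1) = 4.09×10⁻³ m

ΔL = 4.09 mm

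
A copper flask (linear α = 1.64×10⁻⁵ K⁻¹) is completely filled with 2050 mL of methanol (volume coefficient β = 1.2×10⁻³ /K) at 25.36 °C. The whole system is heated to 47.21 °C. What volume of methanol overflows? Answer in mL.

51.5 mL

The flask also expands: β_container ≈ 3α = 4.92×10⁻⁵ /K
Net overflow = V₀(β_liq − 3α_cont)ΔT
β − 3α = 1.20×10⁻³ − 4.92×10⁻⁵ = 1.1508×10⁻³ /K; ΔT = 21.85 K
ΔV = 2050 × 1.1508×10⁻³ × 21.85 = 51.5 mL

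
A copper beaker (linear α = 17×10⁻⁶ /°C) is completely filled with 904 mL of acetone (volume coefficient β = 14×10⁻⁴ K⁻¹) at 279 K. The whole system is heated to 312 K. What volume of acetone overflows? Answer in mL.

The beaker also expands: β_container ≈ 3α = 5.1×10⁻⁵ /K
Net overflow = V₀(β_liq − 3α_cont)ΔT
β − 3α = 1.40×10⁻³ − 5.1×10⁻⁵ = 1.349×10⁻³ /K; ΔT = 33 K
ΔV = 904 × 1.349×10⁻³ × 33 = 40.2 mL

40.2 mL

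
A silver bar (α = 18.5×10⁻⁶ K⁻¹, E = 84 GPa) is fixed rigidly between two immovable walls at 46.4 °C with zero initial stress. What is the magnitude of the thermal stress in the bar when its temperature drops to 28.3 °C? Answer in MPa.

Fully constrained: the free strain ε = αΔT is blocked, so σ = Eε = EαΔT.
|ΔT| = 18.1 K
σ = 84.0×10⁹ × 18.5×10⁻⁶ × 18.1 = 2.81×10⁷ Pa

σ = 28.1 MPa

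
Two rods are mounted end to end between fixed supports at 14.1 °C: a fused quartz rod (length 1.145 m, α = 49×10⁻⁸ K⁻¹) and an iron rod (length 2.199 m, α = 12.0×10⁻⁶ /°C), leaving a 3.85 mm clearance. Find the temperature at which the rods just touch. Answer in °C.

Gap closes when ΔL₁ + ΔL₂ = 3.85 mm = 3.85×10⁻³ m
(α₁L₁ + α₂L₂)ΔT = g
α₁L₁ + α₂L₂ = 49×10⁻⁸×1.145 + 12.0×10⁻⁶×2.199 = 2.694905×10⁻⁵ m/K
ΔT = 3.85×10⁻³ / 2.694905×10⁻⁵ = 142.86 K
T = 14.1 + 142.86 = 156.96 °C

T = 157 °C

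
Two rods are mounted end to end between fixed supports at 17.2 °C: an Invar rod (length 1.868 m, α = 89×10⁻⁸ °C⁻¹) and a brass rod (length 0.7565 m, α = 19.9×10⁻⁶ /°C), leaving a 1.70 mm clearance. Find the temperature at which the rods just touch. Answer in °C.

α₁L₁ = 1.66252×10⁻⁶ m/K, α₂L₂ = 1.505435×10⁻⁵ m/K → total 1.671687×10⁻⁵ m/K
ΔT = g/(α₁L₁+α₂L₂) = 1.70×10⁻³ / 1.671687×10⁻⁵ = 101.69 K
T = 17.2 + 101.69 = 118.89 °C

T = 119 °C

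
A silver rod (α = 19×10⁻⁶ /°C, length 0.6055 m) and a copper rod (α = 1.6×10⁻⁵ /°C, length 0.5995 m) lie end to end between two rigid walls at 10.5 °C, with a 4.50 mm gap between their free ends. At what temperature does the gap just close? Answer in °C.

T = 224 °C

Gap closes when ΔL₁ + ΔL₂ = 4.50 mm = 4.50×10⁻³ m
(α₁L₁ + α₂L₂)ΔT = g
α₁L₁ + α₂L₂ = 19×10⁻⁶×0.6055 + 1.6×10⁻⁵×0.5995 = 2.10965×10⁻⁵ m/K
ΔT = 4.50×10⁻³ / 2.10965×10⁻⁵ = 213.31 K
T = 10.5 + 213.31 = 223.81 °C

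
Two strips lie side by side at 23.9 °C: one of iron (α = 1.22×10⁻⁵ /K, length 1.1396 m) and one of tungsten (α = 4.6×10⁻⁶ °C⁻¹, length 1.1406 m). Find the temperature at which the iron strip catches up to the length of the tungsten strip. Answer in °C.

Equal length when α₁L₁ΔT − α₂L₂ΔT = L₂ − L₁ = 1.00×10⁻³ m
α₁L₁ = 1.390312×10⁻⁵, α₂L₂ = 5.24676×10⁻⁶ → Δ(αL) = 8.65636×10⁻⁶ m/K
ΔT = 1.00×10⁻³ / 8.65636×10⁻⁶ = 115.522 K, so T = 23.9 + 115.522 = 139.422 °C

T = 139.4 °C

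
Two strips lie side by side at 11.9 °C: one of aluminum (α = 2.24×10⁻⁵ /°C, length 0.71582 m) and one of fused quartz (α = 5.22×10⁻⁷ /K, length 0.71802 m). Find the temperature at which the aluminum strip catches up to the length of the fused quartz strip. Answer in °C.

Equal length when α₁L₁ΔT − α₂L₂ΔT = L₂ − L₁ = 2.20×10⁻³ m
α₁L₁ = 1.6034368×10⁻⁵, α₂L₂ = 3.7480644×10⁻⁷ → Δ(αL) = 1.565956156×10⁻⁵ m/K
ΔT = 2.20×10⁻³ / 1.565956156×10⁻⁵ = 140.489 K, so T = 11.9 + 140.489 = 152.389 °C

T = 152.4 °C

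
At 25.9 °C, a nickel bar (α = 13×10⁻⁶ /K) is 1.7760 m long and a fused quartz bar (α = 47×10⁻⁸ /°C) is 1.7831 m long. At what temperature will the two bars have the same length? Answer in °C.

Equal length when α₁L₁ΔT − α₂L₂ΔT = L₂ − L₁ = 7.10×10⁻³ m
α₁L₁ = 2.3088×10⁻⁵, α₂L₂ = 8.38057×10⁻⁷ → Δ(αL) = 2.2249943×10⁻⁵ m/K
ΔT = 7.10×10⁻³ / 2.2249943×10⁻⁵ = 319.102 K, so T = 25.9 + 319.102 = 345.002 °C

T = 345.0 °C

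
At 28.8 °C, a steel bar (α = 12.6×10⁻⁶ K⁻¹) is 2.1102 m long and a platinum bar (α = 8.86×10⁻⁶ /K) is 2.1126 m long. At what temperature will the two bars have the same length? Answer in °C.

T = 333.7 °C

Equal length when α₁L₁ΔT − α₂L₂ΔT = L₂ − L₁ = 2.40×10⁻³ m
α₁L₁ = 2.658852×10⁻⁵, α₂L₂ = 1.8717636×10⁻⁵ → Δ(αL) = 7.870884×10⁻⁶ m/K
ΔT = 2.40×10⁻³ / 7.870884×10⁻⁶ = 304.921 K, so T = 28.8 + 304.921 = 333.721 °C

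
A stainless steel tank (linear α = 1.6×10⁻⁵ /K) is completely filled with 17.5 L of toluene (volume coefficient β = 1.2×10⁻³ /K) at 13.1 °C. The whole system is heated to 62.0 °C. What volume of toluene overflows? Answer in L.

0.986 L

The tank also expands: β_container ≈ 3α = 4.8×10⁻⁵ /K
Net overflow = V₀(β_liq − 3α_cont)ΔT
β − 3α = 1.20×10⁻³ − 4.8×10⁻⁵ = 1.152×10⁻³ /K; ΔT = 48.9 K
ΔV = 17.5 × 1.152×10⁻³ × 48.9 = 0.986 L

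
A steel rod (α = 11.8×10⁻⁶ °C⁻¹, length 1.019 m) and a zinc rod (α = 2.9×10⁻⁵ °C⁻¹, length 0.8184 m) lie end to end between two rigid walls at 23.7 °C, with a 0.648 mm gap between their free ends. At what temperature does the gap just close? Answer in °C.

Gap closes when ΔL₁ + ΔL₂ = 0.648 mm = 6.48×10⁻⁴ m
(α₁L₁ + α₂L₂)ΔT = g
α₁L₁ + α₂L₂ = 11.8×10⁻⁶×1.019 + 2.9×10⁻⁵×0.8184 = 3.57578×10⁻⁵ m/K
ΔT = 6.48×10⁻⁴ / 3.57578×10⁻⁵ = 18.122 K
T = 23.7 + 18.122 = 41.822 °C

T = 41.8 °C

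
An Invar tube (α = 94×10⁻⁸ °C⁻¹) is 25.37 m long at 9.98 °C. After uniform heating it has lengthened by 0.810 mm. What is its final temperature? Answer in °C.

T = 43.9 °C

ΔL = αL₀ΔT ⇒ ΔT = ΔL / (αL₀)
ΔT = 0.810×10⁻³ m / (94×10⁻⁸ × 25.37 m) = 33.965 K
T = 9.98 + 33.965 = 43.945 °C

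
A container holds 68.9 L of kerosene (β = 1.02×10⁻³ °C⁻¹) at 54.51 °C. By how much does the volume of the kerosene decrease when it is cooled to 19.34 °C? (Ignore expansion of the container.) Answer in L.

|ΔT| = |19.34 − 54.51| = 35.17 K
ΔV = βV₀ΔT = (1.02×10⁻³)(68.9)(35.17) = 2.47 L

ΔV = 2.47 L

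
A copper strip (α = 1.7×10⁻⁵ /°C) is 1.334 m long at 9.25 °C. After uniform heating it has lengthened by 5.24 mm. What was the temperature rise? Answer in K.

ΔT = 231 K

ΔL = αL₀ΔT ⇒ ΔT = ΔL / (αL₀)
ΔT = 5.24×10⁻³ m / (1.7×10⁻⁵ × 1.334 m) = 231.06 K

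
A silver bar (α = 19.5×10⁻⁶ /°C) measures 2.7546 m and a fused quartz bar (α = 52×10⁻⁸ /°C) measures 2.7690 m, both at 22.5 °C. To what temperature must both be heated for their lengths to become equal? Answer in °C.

L₁(1 + α₁ΔT) = L₂(1 + α₂ΔT) ⇒ ΔT = (L₂ − L₁)/(α₁L₁ − α₂L₂)
L₂ − L₁ = 2.7690 − 2.7546 = 1.44×10⁻² m
α₁L₁ − α₂L₂ = 19.5×10⁻⁶×2.7546 − 52×10⁻⁸×2.7690 = 5.227482×10⁻⁵ m/K
ΔT = 1.44×10⁻² / 5.227482×10⁻⁵ = 275.467 K
T = 22.5 + 275.467 = 297.967 °C

T = 298.0 °C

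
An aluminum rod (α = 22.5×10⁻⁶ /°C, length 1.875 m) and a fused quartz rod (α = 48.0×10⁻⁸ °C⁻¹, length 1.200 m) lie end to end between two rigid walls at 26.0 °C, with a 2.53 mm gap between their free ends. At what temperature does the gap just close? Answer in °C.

T = 85.2 °C

Gap closes when ΔL₁ + ΔL₂ = 2.53 mm = 2.53×10⁻³ m
(α₁L₁ + α₂L₂)ΔT = g
α₁L₁ + α₂L₂ = 22.5×10⁻⁶×1.875 + 48.0×10⁻⁸×1.200 = 4.27635×10⁻⁵ m/K
ΔT = 2.53×10⁻³ / 4.27635×10⁻⁵ = 59.163 K
T = 26.0 + 59.163 = 85.163 °C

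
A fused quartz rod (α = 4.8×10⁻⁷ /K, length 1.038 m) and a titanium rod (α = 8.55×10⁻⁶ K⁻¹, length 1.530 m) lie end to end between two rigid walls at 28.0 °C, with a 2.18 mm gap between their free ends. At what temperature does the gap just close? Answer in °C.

T = 189 °C

Gap closes when ΔL₁ + ΔL₂ = 2.18 mm = 2.18×10⁻³ m
(α₁L₁ + α₂L₂)ΔT = g
α₁L₁ + α₂L₂ = 4.8×10⁻⁷×1.038 + 8.55×10⁻⁶×1.530 = 1.357974×10⁻⁵ m/K
ΔT = 2.18×10⁻³ / 1.357974×10⁻⁵ = 160.53 K
T = 28.0 + 160.53 = 188.53 °C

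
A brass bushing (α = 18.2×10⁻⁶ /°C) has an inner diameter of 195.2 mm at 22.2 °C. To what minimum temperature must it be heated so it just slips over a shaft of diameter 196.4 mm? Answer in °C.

Required Δd = 196.4 − 195.2 = 1.2 mm
Δd = αd₀ΔT ⇒ ΔT = Δd/(αd₀) = 1.2 / (18.2×10⁻⁶ × 195.2) = 337.78 K
T_min = 22.2 + 337.78 = 359.98 °C

T = 360 °C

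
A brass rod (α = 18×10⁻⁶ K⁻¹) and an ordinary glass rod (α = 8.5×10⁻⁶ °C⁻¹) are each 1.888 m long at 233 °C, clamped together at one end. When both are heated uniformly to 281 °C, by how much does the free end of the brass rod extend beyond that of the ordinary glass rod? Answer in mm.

ΔT = 48 K
brass: ΔL = 18×10⁻⁶ × 1.888 m × 48 = 1.6312×10⁻³ m = 1.6312 mm
ordinary glass: ΔL = 8.5×10⁻⁶ × 1.888 m × 48 = 7.7030×10⁻⁴ m = 0.77030 mm
difference = 1.6312 − 0.77030 = 0.8609 mm

0.861 mm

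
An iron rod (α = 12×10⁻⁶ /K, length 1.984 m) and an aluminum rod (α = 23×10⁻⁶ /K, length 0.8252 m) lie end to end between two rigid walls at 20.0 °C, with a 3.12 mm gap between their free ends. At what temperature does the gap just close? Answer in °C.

T = 92.9 °C

Gap closes when ΔL₁ + ΔL₂ = 3.12 mm = 3.12×10⁻³ m
(α₁L₁ + α₂L₂)ΔT = g
α₁L₁ + α₂L₂ = 12×10⁻⁶×1.984 + 23×10⁻⁶×0.8252 = 4.27876×10⁻⁵ m/K
ΔT = 3.12×10⁻³ / 4.27876×10⁻⁵ = 72.918 K
T = 20.0 + 72.918 = 92.918 °C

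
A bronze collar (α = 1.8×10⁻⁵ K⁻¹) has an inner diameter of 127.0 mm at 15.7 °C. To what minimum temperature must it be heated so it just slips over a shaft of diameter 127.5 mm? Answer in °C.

T = 234 °C

Required Δd = 127.5 − 127.0 = 0.5 mm
Δd = αd₀ΔT ⇒ ΔT = Δd/(αd₀) = 0.5 / (1.8×10⁻⁵ × 127.0) = 218.72 K
T_min = 15.7 + 218.72 = 234.42 °C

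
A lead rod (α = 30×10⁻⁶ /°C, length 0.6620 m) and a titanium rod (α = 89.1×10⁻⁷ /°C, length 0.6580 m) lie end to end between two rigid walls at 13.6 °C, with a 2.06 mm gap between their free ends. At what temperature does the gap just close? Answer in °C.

α₁L₁ = 1.986×10⁻⁵ m/K, α₂L₂ = 5.86278×10⁻⁶ m/K → total 2.572278×10⁻⁵ m/K
ΔT = g/(α₁L₁+α₂L₂) = 2.06×10⁻³ / 2.572278×10⁻⁵ = 80.085 K
T = 13.6 + 80.085 = 93.685 °C

T = 93.7 °C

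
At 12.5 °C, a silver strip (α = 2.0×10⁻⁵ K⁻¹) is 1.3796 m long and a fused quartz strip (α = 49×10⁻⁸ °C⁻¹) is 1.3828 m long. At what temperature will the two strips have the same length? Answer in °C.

L₁(1 + α₁ΔT) = L₂(1 + α₂ΔT) ⇒ ΔT = (L₂ − L₁)/(α₁L₁ − α₂L₂)
L₂ − L₁ = 1.3828 − 1.3796 = 3.20×10⁻³ m
α₁L₁ − α₂L₂ = 2.0×10⁻⁵×1.3796 − 49×10⁻⁸×1.3828 = 2.6914428×10⁻⁵ m/K
ΔT = 3.20×10⁻³ / 2.6914428×10⁻⁵ = 118.895 K
T = 12.5 + 118.895 = 131.395 °C

T = 131.4 °C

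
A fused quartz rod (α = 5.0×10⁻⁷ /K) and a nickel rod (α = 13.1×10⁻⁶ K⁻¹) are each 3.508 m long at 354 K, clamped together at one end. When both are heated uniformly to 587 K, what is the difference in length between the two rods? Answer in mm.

ΔT = 233 K
fused quartz: ΔL = 5.0×10⁻⁷ × 3.508 m × 233 = 4.0868×10⁻⁴ m = 0.40868 mm
nickel: ΔL = 13.1×10⁻⁶ × 3.508 m × 233 = 1.0707×10⁻² m = 10.707 mm
difference = 10.707 − 0.40868 = 10.29832 mm

10.3 mm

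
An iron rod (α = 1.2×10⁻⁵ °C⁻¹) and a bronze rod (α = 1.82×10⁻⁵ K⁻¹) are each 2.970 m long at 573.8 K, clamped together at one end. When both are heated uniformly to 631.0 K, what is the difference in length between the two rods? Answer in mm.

ΔT = 57.2 K
iron: ΔL = 1.2×10⁻⁵ × 2.970 m × 57.2 = 2.0386×10⁻³ m = 2.0386 mm
bronze: ΔL = 1.82×10⁻⁵ × 2.970 m × 57.2 = 3.0919×10⁻³ m = 3.0919 mm
difference = 3.0919 − 2.0386 = 1.0533 mm

1.05 mm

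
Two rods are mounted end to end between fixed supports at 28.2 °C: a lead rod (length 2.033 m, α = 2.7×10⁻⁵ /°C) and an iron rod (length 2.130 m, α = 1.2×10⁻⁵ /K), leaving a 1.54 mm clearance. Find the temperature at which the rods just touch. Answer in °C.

Gap closes when ΔL₁ + ΔL₂ = 1.54 mm = 1.54×10⁻³ m
(α₁L₁ + α₂L₂)ΔT = g
α₁L₁ + α₂L₂ = 2.7×10⁻⁵×2.033 + 1.2×10⁻⁵×2.130 = 8.0451×10⁻⁵ m/K
ΔT = 1.54×10⁻³ / 8.0451×10⁻⁵ = 19.142 K
T = 28.2 + 19.142 = 47.342 °C

T = 47.3 °C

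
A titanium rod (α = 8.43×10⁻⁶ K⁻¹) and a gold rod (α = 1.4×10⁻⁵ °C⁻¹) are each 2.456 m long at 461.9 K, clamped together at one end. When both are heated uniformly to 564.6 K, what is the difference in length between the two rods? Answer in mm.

1.40 mm

ΔT = 102.7 K
titanium: ΔL = 8.43×10⁻⁶ × 2.456 m × 102.7 = 2.1263×10⁻³ m = 2.1263 mm
gold: ΔL = 1.4×10⁻⁵ × 2.456 m × 102.7 = 3.5312×10⁻³ m = 3.5312 mm
difference = 3.5312 − 2.1263 = 1.4049 mm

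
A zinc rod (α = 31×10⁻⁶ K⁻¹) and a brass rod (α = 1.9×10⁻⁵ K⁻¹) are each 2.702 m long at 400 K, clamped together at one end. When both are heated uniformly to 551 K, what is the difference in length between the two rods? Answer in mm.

4.90 mm

ΔT = 151 K
zinc: ΔL = 31×10⁻⁶ × 2.702 m × 151 = 1.2648×10⁻² m = 12.648 mm
brass: ΔL = 1.9×10⁻⁵ × 2.702 m × 151 = 7.7520×10⁻³ m = 7.7520 mm
difference = 12.648 − 7.7520 = 4.896 mm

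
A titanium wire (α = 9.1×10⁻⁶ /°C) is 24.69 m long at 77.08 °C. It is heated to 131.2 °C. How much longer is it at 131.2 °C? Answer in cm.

|ΔT| = |131.2 − 77.08| = 54.12 K
ΔL = αL₀ΔT = (9.1×10⁻⁶)(24.69)(54.12) = 1.22×10⁻² m

ΔL = 1.22 cm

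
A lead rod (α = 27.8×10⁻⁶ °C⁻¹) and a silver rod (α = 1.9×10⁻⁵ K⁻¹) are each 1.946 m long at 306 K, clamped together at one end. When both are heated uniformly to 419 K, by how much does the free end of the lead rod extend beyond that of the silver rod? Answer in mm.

1.94 mm

ΔT = 113 K
lead: ΔL = 27.8×10⁻⁶ × 1.946 m × 113 = 6.1132×10⁻³ m = 6.1132 mm
silver: ΔL = 1.9×10⁻⁵ × 1.946 m × 113 = 4.1781×10⁻³ m = 4.1781 mm
difference = 6.1132 − 4.1781 = 1.9351 mm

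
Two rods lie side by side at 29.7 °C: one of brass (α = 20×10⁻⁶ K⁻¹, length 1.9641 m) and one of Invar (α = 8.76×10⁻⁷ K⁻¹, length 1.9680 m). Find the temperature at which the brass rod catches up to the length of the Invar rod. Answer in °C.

L₁(1 + α₁ΔT) = L₂(1 + α₂ΔT) ⇒ ΔT = (L₂ − L₁)/(α₁L₁ − α₂L₂)
L₂ − L₁ = 1.9680 − 1.9641 = 3.90×10⁻³ m
α₁L₁ − α₂L₂ = 20×10⁻⁶×1.9641 − 8.76×10⁻⁷×1.9680 = 3.7558032×10⁻⁵ m/K
ΔT = 3.90×10⁻³ / 3.7558032×10⁻⁵ = 103.839 K
T = 29.7 + 103.839 = 133.539 °C

T = 133.5 °C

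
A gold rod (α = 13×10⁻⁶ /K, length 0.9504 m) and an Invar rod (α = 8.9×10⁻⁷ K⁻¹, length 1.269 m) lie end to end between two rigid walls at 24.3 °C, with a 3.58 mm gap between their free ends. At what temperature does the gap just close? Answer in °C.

T = 290 °C

Gap closes when ΔL₁ + ΔL₂ = 3.58 mm = 3.58×10⁻³ m
(α₁L₁ + α₂L₂)ΔT = g
α₁L₁ + α₂L₂ = 13×10⁻⁶×0.9504 + 8.9×10⁻⁷×1.269 = 1.348461×10⁻⁵ m/K
ΔT = 3.58×10⁻³ / 1.348461×10⁻⁵ = 265.49 K
T = 24.3 + 265.49 = 289.79 °C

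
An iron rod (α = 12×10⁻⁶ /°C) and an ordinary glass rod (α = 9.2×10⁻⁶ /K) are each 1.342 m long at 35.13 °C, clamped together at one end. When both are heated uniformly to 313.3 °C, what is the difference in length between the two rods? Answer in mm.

1.05 mm

ΔT = 278.17 K
iron: ΔL = 12×10⁻⁶ × 1.342 m × 278.17 = 4.4796×10⁻³ m = 4.4796 mm
ordinary glass: ΔL = 9.2×10⁻⁶ × 1.342 m × 278.17 = 3.4344×10⁻³ m = 3.4344 mm
difference = 4.4796 − 3.4344 = 1.0452 mm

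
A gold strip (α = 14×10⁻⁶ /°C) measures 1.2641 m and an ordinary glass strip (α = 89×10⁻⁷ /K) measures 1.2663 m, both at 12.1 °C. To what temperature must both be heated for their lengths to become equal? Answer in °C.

T = 354.4 °C

L₁(1 + α₁ΔT) = L₂(1 + α₂ΔT) ⇒ ΔT = (L₂ − L₁)/(α₁L₁ − α₂L₂)
L₂ − L₁ = 1.2663 − 1.2641 = 2.20×10⁻³ m
α₁L₁ − α₂L₂ = 14×10⁻⁶×1.2641 − 89×10⁻⁷×1.2663 = 6.42733×10⁻⁶ m/K
ΔT = 2.20×10⁻³ / 6.42733×10⁻⁶ = 342.288 K
T = 12.1 + 342.288 = 354.388 °C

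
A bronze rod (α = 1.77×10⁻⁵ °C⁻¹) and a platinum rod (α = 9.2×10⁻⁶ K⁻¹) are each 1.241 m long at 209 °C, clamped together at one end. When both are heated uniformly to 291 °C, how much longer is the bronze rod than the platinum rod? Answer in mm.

0.865 mm

ΔT = 82 K
bronze: ΔL = 1.77×10⁻⁵ × 1.241 m × 82 = 1.8012×10⁻³ m = 1.8012 mm
platinum: ΔL = 9.2×10⁻⁶ × 1.241 m × 82 = 9.3621×10⁻⁴ m = 0.93621 mm
difference = 1.8012 − 0.93621 = 0.86499 mm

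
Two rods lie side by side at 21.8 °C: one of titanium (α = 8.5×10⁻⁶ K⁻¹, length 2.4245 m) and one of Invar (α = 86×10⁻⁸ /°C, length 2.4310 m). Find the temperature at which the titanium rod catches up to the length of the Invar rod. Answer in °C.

T = 372.8 °C

Equal length when α₁L₁ΔT − α₂L₂ΔT = L₂ − L₁ = 6.50×10⁻³ m
α₁L₁ = 2.060825×10⁻⁵, α₂L₂ = 2.09066×10⁻⁶ → Δ(αL) = 1.851759×10⁻⁵ m/K
ΔT = 6.50×10⁻³ / 1.851759×10⁻⁵ = 351.018 K, so T = 21.8 + 351.018 = 372.818 °C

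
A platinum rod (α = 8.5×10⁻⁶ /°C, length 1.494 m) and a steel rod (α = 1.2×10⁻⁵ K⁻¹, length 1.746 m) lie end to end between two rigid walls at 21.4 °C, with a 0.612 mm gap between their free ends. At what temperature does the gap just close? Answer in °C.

T = 39.6 °C

α₁L₁ = 1.2699×10⁻⁵ m/K, α₂L₂ = 2.0952×10⁻⁵ m/K → total 3.3651×10⁻⁵ m/K
ΔT = g/(α₁L₁+α₂L₂) = 6.12×10⁻⁴ / 3.3651×10⁻⁵ = 18.187 K
T = 21.4 + 18.187 = 39.587 °C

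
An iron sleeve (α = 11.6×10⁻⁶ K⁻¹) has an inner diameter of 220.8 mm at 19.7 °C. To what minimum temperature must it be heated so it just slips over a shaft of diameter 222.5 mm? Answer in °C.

Required Δd = 222.5 − 220.8 = 1.7 mm
Δd = αd₀ΔT ⇒ ΔT = Δd/(αd₀) = 1.7 / (11.6×10⁻⁶ × 220.8) = 663.73 K
T_min = 19.7 + 663.73 = 683.43 °C

T = 683 °C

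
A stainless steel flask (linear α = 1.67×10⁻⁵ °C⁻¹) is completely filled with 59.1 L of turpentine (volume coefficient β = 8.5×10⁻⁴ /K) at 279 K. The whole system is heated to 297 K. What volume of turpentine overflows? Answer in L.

0.851 L

The flask also expands: β_container ≈ 3α = 5.01×10⁻⁵ /K
Net overflow = V₀(β_liq − 3α_cont)ΔT
β − 3α = 8.50×10⁻⁴ − 5.01×10⁻⁵ = 7.999×10⁻⁴ /K; ΔT = 18 K
ΔV = 59.1 × 7.999×10⁻⁴ × 18 = 0.851 L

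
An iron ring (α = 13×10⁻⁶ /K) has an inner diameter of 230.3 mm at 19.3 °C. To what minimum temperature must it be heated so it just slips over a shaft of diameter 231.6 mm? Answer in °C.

T = 454 °C

Required Δd = 231.6 − 230.3 = 1.3 mm
Δd = αd₀ΔT ⇒ ΔT = Δd/(αd₀) = 1.3 / (13×10⁻⁶ × 230.3) = 434.22 K
T_min = 19.3 + 434.22 = 453.52 °C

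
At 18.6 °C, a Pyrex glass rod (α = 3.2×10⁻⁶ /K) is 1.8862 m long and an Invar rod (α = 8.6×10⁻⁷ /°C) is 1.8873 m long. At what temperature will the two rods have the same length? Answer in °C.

T = 267.9 °C

L₁(1 + α₁ΔT) = L₂(1 + α₂ΔT) ⇒ ΔT = (L₂ − L₁)/(α₁L₁ − α₂L₂)
L₂ − L₁ = 1.8873 − 1.8862 = 1.10×10⁻³ m
α₁L₁ − α₂L₂ = 3.2×10⁻⁶×1.8862 − 8.6×10⁻⁷×1.8873 = 4.412762×10⁻⁶ m/K
ΔT = 1.10×10⁻³ / 4.412762×10⁻⁶ = 249.277 K
T = 18.6 + 249.277 = 267.877 °C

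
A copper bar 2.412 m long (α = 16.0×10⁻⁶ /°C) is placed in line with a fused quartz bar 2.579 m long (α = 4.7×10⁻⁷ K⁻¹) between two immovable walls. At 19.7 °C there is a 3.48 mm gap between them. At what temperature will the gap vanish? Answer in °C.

Gap closes when ΔL₁ + ΔL₂ = 3.48 mm = 3.48×10⁻³ m
(α₁L₁ + α₂L₂)ΔT = g
α₁L₁ + α₂L₂ = 16.0×10⁻⁶×2.412 + 4.7×10⁻⁷×2.579 = 3.980413×10⁻⁵ m/K
ΔT = 3.48×10⁻³ / 3.980413×10⁻⁵ = 87.43 K
T = 19.7 + 87.43 = 107.13 °C

T = 107 °C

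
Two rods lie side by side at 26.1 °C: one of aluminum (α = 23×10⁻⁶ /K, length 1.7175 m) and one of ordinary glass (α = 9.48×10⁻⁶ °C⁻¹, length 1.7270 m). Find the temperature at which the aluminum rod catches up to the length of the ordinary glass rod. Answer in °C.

Equal length when α₁L₁ΔT − α₂L₂ΔT = L₂ − L₁ = 9.50×10⁻³ m
α₁L₁ = 3.95025×10⁻⁵, α₂L₂ = 1.637196×10⁻⁵ → Δ(αL) = 2.313054×10⁻⁵ m/K
ΔT = 9.50×10⁻³ / 2.313054×10⁻⁵ = 410.712 K, so T = 26.1 + 410.712 = 436.812 °C

T = 436.8 °C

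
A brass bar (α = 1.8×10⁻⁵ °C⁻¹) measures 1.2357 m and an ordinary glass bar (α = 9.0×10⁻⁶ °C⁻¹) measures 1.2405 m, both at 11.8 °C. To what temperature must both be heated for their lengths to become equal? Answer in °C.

T = 445.1 °C

Equal length when α₁L₁ΔT − α₂L₂ΔT = L₂ − L₁ = 4.80×10⁻³ m
α₁L₁ = 2.22426×10⁻⁵, α₂L₂ = 1.11645×10⁻⁵ → Δ(αL) = 1.10781×10⁻⁵ m/K
ΔT = 4.80×10⁻³ / 1.10781×10⁻⁵ = 433.287 K, so T = 11.8 + 433.287 = 445.087 °C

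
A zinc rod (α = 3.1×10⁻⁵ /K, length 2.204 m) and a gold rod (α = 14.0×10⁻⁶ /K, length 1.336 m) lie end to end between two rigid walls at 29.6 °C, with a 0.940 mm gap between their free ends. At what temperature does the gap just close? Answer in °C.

T = 40.4 °C

α₁L₁ = 6.8324×10⁻⁵ m/K, α₂L₂ = 1.8704×10⁻⁵ m/K → total 8.7028×10⁻⁵ m/K
ΔT = g/(α₁L₁+α₂L₂) = 9.40×10⁻⁴ / 8.7028×10⁻⁵ = 10.801 K
T = 29.6 + 10.801 = 40.401 °C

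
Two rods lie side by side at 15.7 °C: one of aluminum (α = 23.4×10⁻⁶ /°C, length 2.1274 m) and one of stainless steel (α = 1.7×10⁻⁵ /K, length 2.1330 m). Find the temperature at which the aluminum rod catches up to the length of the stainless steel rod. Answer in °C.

T = 429.9 °C

Equal length when α₁L₁ΔT − α₂L₂ΔT = L₂ − L₁ = 5.60×10⁻³ m
α₁L₁ = 4.978116×10⁻⁵, α₂L₂ = 3.6261×10⁻⁵ → Δ(αL) = 1.352016×10⁻⁵ m/K
ΔT = 5.60×10⁻³ / 1.352016×10⁻⁵ = 414.196 K, so T = 15.7 + 414.196 = 429.896 °C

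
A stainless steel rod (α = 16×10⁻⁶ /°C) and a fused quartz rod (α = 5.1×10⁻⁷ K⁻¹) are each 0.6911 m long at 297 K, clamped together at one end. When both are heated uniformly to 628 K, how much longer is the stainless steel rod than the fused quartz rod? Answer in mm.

ΔT = 331 K
stainless steel: ΔL = 16×10⁻⁶ × 0.6911 m × 331 = 3.6601×10⁻³ m = 3.6601 mm
fused quartz: ΔL = 5.1×10⁻⁷ × 0.6911 m × 331 = 1.1666×10⁻⁴ m = 0.11666 mm
difference = 3.6601 − 0.11666 = 3.54344 mm

3.54 mm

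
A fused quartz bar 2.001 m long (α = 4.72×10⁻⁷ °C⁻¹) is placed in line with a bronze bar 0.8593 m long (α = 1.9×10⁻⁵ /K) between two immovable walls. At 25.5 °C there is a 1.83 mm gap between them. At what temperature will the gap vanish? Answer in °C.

α₁L₁ = 9.44472×10⁻⁷ m/K, α₂L₂ = 1.63267×10⁻⁵ m/K → total 1.7271172×10⁻⁵ m/K
ΔT = g/(α₁L₁+α₂L₂) = 1.83×10⁻³ / 1.7271172×10⁻⁵ = 105.96 K
T = 25.5 + 105.96 = 131.46 °C

T = 131 °C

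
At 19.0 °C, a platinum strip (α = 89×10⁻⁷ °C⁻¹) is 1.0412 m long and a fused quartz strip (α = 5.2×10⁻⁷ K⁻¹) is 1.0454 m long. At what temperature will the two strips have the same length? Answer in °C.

Equal length when α₁L₁ΔT − α₂L₂ΔT = L₂ − L₁ = 4.20×10⁻³ m
α₁L₁ = 9.26668×10⁻⁶, α₂L₂ = 5.43608×10⁻⁷ → Δ(αL) = 8.723072×10⁻⁶ m/K
ΔT = 4.20×10⁻³ / 8.723072×10⁻⁶ = 481.482 K, so T = 19.0 + 481.482 = 500.482 °C

T = 500.5 °C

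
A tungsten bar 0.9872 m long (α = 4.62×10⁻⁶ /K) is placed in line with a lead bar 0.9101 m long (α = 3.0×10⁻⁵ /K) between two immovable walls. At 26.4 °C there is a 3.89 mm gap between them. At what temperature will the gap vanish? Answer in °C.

Gap closes when ΔL₁ + ΔL₂ = 3.89 mm = 3.89×10⁻³ m
(α₁L₁ + α₂L₂)ΔT = g
α₁L₁ + α₂L₂ = 4.62×10⁻⁶×0.9872 + 3.0×10⁻⁵×0.9101 = 3.1863864×10⁻⁵ m/K
ΔT = 3.89×10⁻³ / 3.1863864×10⁻⁵ = 122.08 K
T = 26.4 + 122.08 = 148.48 °C

T = 148 °C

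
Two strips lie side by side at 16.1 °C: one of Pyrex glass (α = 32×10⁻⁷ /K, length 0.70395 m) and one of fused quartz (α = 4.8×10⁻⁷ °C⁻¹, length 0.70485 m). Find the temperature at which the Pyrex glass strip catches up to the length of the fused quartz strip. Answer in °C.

Equal length when α₁L₁ΔT − α₂L₂ΔT = L₂ − L₁ = 9.00×10⁻⁴ m
α₁L₁ = 2.25264×10⁻⁶, α₂L₂ = 3.38328×10⁻⁷ → Δ(αL) = 1.914312×10⁻⁶ m/K
ΔT = 9.00×10⁻⁴ / 1.914312×10⁻⁶ = 470.143 K, so T = 16.1 + 470.143 = 486.243 °C

T = 486.2 °C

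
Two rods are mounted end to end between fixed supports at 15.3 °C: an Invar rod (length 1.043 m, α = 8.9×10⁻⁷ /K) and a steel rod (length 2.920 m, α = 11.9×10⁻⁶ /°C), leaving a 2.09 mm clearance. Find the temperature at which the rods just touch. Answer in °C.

T = 73.9 °C

Gap closes when ΔL₁ + ΔL₂ = 2.09 mm = 2.09×10⁻³ m
(α₁L₁ + α₂L₂)ΔT = g
α₁L₁ + α₂L₂ = 8.9×10⁻⁷×1.043 + 11.9×10⁻⁶×2.920 = 3.567627×10⁻⁵ m/K
ΔT = 2.09×10⁻³ / 3.567627×10⁻⁵ = 58.582 K
T = 15.3 + 58.582 = 73.882 °C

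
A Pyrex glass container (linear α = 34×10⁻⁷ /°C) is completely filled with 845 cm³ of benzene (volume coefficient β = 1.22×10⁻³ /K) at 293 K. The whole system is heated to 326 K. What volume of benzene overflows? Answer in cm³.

The container also expands: β_container ≈ 3α = 1.02×10⁻⁵ /K
Net overflow = V₀(β_liq − 3α_cont)ΔT
β − 3α = 1.22×10⁻³ − 1.02×10⁻⁵ = 1.2098×10⁻³ /K; ΔT = 33 K
ΔV = 845 × 1.2098×10⁻³ × 33 = 33.7 cm³

33.7 cm³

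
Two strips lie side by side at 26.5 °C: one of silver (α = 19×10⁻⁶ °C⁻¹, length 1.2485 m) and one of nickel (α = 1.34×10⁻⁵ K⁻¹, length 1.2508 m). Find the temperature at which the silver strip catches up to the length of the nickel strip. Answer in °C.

T = 356.9 °C

Equal length when α₁L₁ΔT − α₂L₂ΔT = L₂ − L₁ = 2.30×10⁻³ m
α₁L₁ = 2.37215×10⁻⁵, α₂L₂ = 1.676072×10⁻⁵ → Δ(αL) = 6.96078×10⁻⁶ m/K
ΔT = 2.30×10⁻³ / 6.96078×10⁻⁶ = 330.423 K, so T = 26.5 + 330.423 = 356.923 °C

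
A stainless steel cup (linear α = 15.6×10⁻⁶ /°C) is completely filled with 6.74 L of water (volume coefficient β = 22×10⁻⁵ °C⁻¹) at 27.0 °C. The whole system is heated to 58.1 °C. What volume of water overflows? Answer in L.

0.0363 L

The cup also expands: β_container ≈ 3α = 4.68×10⁻⁵ /K
Net overflow = V₀(β_liq − 3α_cont)ΔT
β − 3α = 2.20×10⁻⁴ − 4.68×10⁻⁵ = 1.732×10⁻⁴ /K; ΔT = 31.1 K
ΔV = 6.74 × 1.732×10⁻⁴ × 31.1 = 0.0363 L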